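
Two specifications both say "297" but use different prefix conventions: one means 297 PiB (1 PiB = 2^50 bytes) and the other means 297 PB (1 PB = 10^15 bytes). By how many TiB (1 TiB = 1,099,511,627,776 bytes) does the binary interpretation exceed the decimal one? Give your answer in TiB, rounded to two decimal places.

34,008.07 TiB

297 PiB = 297 × 1,125,899,906,842,624 = 334,392,272,332,259,328 bytes
297 PB = 297 × 1,000,000,000,000,000 = 297,000,000,000,000,000 bytes
difference = 37,392,272,332,259,328 bytes
37,392,272,332,259,328 / 1,099,511,627,776 = 34,008.07 TiB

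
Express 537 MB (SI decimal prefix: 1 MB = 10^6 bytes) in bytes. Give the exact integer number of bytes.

537 × 1,000,000 = 537,000,000 bytes  (1 MB = 10^6 bytes)

537,000,000 bytes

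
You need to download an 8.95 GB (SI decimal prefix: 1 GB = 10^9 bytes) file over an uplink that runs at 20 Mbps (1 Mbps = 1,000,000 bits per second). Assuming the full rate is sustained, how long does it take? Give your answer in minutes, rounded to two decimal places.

59.67 minutes

8.95 GB = 8,950,000,000 bytes = 71,600,000,000 bits
20 Mbps = 20,000,000 bits/s
time = 71,600,000,000 / 20,000,000 = 3,580.000 s
3,580.000 s / 60 = 59.67 minutes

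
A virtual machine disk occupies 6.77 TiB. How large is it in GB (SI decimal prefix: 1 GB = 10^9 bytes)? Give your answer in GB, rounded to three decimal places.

7,443.694 GB

6.77 TiB = 6.77 × 2^40 bytes = 7,443,693,720,043.52 bytes
1 GB = 10^9 bytes = 1,000,000,000 bytes
7,443,693,720,043.52 / 1,000,000,000 = 7,443.694 GB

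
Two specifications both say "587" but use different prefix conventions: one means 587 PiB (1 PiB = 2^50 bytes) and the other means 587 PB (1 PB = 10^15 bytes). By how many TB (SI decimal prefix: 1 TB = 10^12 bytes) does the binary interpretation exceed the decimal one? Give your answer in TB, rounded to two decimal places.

73,903.25 TB

587 PiB = 587 × 1,125,899,906,842,624 = 660,903,245,316,620,288 bytes
587 PB = 587 × 1,000,000,000,000,000 = 587,000,000,000,000,000 bytes
difference = 73,903,245,316,620,288 bytes
73,903,245,316,620,288 / 1,000,000,000,000 = 73,903.25 TB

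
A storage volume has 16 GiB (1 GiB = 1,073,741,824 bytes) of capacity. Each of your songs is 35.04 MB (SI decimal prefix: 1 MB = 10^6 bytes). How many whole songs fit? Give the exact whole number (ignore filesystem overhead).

Capacity: 16 GiB = 17,179,869,184 bytes
Per item: 35.04 MB = 35,040,000 bytes
⌊17,179,869,184 / 35,040,000⌋ = 490

490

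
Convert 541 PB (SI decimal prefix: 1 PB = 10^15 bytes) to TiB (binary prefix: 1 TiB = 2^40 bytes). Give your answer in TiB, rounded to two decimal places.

541 PB = 541 × 10^15 bytes = 541,000,000,000,000,000 bytes
1 TiB = 2^40 bytes = 1,099,511,627,776 bytes
541,000,000,000,000,000 / 1,099,511,627,776 = 492,036.63 TiB

492,036.63 TiB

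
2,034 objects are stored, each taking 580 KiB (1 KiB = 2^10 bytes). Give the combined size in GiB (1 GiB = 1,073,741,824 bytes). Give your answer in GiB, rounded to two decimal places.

1.13 GiB

Total = 2,034 × 580 KiB = 1,179,720 KiB
= 1,179,720 × 1,024 bytes = 1,208,033,280 bytes
1 GiB = 1,073,741,824 bytes
1,208,033,280 / 1,073,741,824 = 1.13 GiB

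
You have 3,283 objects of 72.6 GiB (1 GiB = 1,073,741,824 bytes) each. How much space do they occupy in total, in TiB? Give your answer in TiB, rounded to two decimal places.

Total = 3,283 × 72.6 GiB = 238345.8 GiB
= 238345.8 × 1,073,741,824 bytes = 255,921,854,034,739.2 bytes
1 TiB = 1,099,511,627,776 bytes
255,921,854,034,739.2 / 1,099,511,627,776 = 232.76 TiB

232.76 TiB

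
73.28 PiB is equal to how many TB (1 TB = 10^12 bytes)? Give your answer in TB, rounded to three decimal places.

73.28 PiB = 73.28 × 2^50 bytes = 82,505,945,173,427,486.72 bytes
1 TB = 1,000,000,000,000 bytes
82,505,945,173,427,486.72 / 1,000,000,000,000 = 82,505.945 TB

82,505.945 TB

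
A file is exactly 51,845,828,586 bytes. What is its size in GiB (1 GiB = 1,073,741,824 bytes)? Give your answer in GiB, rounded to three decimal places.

48.285 GiB

51,845,828,586 bytes given.
1 GiB = 2^30 bytes = 1,073,741,824 bytes
51,845,828,586 / 1,073,741,824 = 48.285 GiB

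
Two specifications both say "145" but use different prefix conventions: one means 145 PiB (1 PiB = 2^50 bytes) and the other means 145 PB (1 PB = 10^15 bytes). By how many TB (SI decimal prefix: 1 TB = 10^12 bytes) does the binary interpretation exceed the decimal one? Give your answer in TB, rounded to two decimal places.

145 PiB = 145 × 1,125,899,906,842,624 = 163,255,486,492,180,480 bytes
145 PB = 145 × 1,000,000,000,000,000 = 145,000,000,000,000,000 bytes
difference = 18,255,486,492,180,480 bytes
18,255,486,492,180,480 / 1,000,000,000,000 = 18,255.49 TB

18,255.49 TB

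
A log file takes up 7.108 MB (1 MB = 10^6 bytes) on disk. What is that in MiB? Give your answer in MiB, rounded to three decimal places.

7.108 MB × 1,000,000 bytes/MB = 7,108,000 bytes
1 MiB = 1,048,576 bytes
7,108,000 / 1,048,576 = 6.779 MiB

6.779 MiB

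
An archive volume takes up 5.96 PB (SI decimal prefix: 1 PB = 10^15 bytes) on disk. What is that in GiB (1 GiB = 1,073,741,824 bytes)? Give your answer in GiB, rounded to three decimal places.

5.96 PB × 1,000,000,000,000,000 bytes/PB = 5,960,000,000,000,000 bytes
1 GiB = 1,073,741,824 bytes
5,960,000,000,000,000 / 1,073,741,824 = 5,550,682.545 GiB

5,550,682.545 GiB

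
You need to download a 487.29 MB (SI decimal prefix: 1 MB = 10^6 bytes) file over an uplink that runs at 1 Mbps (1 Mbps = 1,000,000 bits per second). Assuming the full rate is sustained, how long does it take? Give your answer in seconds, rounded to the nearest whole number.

3,898 seconds

487.29 MB = 487,290,000 bytes = 3,898,320,000 bits
1 Mbps = 1,000,000 bits/s
time = 3,898,320,000 / 1,000,000 = 3,898 s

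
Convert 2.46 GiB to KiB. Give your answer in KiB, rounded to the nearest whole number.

2.46 GiB × 1,073,741,824 bytes/GiB = 2,641,404,887.04 bytes
1 KiB = 2^10 bytes = 1,024 bytes
2,641,404,887.04 / 1,024 = 2,579,497 KiB

2,579,497 KiB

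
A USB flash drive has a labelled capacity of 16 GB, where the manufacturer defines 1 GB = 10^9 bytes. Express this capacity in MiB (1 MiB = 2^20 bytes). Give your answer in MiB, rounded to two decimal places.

16 GB × 1,000,000,000 bytes/GB = 16,000,000,000 bytes
1 MiB = 2^20 bytes = 1,048,576 bytes
16,000,000,000 / 1,048,576 = 15,258.79 MiB

15,258.79 MiB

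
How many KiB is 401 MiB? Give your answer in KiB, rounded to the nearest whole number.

401 MiB = 401 × 2^20 bytes = 420,478,976 bytes
1 KiB = 2^10 bytes = 1,024 bytes
420,478,976 / 1,024 = 410,624 KiB

410,624 KiB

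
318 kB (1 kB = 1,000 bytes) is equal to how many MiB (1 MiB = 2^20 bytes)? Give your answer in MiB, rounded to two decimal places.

0.30 MiB

318 kB = 318 × 10^3 bytes = 318,000 bytes
1 MiB = 2^20 bytes = 1,048,576 bytes
318,000 / 1,048,576 = 0.30 MiB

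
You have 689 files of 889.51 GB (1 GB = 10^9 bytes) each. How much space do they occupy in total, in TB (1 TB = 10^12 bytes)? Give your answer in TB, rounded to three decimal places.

Total = 689 × 889.51 GB = 612872.39 GB
= 612872.39 × 1,000,000,000 bytes = 612,872,390,000,000 bytes
1 TB = 1,000,000,000,000 bytes
612,872,390,000,000 / 1,000,000,000,000 = 612.872 TB

612.872 TB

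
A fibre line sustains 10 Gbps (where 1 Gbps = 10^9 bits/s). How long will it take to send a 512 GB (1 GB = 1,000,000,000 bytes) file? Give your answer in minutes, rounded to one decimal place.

512 GB = 512,000,000,000 bytes = 4,096,000,000,000 bits
10 Gbps = 10,000,000,000 bits/s
time = 4,096,000,000,000 / 10,000,000,000 = 409.60 s
409.60 s / 60 = 6.8 minutes

6.8 minutes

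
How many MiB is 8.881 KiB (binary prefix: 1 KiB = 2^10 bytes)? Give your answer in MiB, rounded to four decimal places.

8.881 KiB = 8.881 × 2^10 bytes = 9,094.144 bytes
1 MiB = 1,048,576 bytes
9,094.144 / 1,048,576 = 0.0087 MiB

0.0087 MiB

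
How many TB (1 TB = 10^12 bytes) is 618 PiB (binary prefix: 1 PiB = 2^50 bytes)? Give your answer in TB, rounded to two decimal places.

695,806.14 TB

618 PiB = 618 × 2^50 bytes = 695,806,142,428,741,632 bytes
1 TB = 10^12 bytes = 1,000,000,000,000 bytes
695,806,142,428,741,632 / 1,000,000,000,000 = 695,806.14 TB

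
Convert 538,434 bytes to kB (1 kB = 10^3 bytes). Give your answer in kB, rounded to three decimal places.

538.434 kB

538,434 bytes given.
1 kB = 1,000 bytes
538,434 / 1,000 = 538.434 kB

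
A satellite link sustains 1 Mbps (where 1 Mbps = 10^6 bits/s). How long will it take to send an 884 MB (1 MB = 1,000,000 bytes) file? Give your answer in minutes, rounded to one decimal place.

884 MB = 884,000,000 bytes = 7,072,000,000 bits
1 Mbps = 1,000,000 bits/s
time = 7,072,000,000 / 1,000,000 = 7,072.00 s
7,072.00 s / 60 = 117.9 minutes

117.9 minutes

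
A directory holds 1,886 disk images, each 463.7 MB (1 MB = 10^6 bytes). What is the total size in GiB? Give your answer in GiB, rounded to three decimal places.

Total = 1,886 × 463.7 MB = 874538.2 MB
= 874538.2 × 1,000,000 bytes = 874,538,200,000 bytes
1 GiB = 1,073,741,824 bytes
874,538,200,000 / 1,073,741,824 = 814.477 GiB

814.477 GiB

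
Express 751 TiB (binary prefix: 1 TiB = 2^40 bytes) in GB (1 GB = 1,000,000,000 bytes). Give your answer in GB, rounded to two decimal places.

825,733.23 GB

751 TiB × 1,099,511,627,776 bytes/TiB = 825,733,232,459,776 bytes
1 GB = 10^9 bytes = 1,000,000,000 bytes
825,733,232,459,776 / 1,000,000,000 = 825,733.23 GB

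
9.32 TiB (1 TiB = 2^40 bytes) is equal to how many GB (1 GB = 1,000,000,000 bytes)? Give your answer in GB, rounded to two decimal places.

9.32 TiB = 9.32 × 2^40 bytes = 10,247,448,370,872.32 bytes
1 GB = 1,000,000,000 bytes
10,247,448,370,872.32 / 1,000,000,000 = 10,247.45 GB

10,247.45 GB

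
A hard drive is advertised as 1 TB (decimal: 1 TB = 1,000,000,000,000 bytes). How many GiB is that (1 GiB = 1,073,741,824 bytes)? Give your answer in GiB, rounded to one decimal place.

931.3 GiB

1 TB × 1,000,000,000,000 bytes/TB = 1,000,000,000,000 bytes
1 GiB = 2^30 bytes = 1,073,741,824 bytes
1,000,000,000,000 / 1,073,741,824 = 931.3 GiB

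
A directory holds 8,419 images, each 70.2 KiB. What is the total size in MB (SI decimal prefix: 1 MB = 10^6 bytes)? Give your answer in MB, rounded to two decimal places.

605.20 MB

Total = 8,419 × 70.2 KiB = 591013.8 KiB
= 591013.8 × 1,024 bytes = 605,198,131.2 bytes
1 MB = 1,000,000 bytes
605,198,131.2 / 1,000,000 = 605.20 MB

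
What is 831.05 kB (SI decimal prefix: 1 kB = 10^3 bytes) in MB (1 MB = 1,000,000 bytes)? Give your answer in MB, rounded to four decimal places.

831.05 kB = 831.05 × 10^3 bytes = 831,050 bytes
1 MB = 10^6 bytes = 1,000,000 bytes
831,050 / 1,000,000 = 0.8311 MB

0.8311 MB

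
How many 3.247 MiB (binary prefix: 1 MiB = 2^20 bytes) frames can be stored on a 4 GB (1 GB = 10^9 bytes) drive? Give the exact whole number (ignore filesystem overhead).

1,174

Capacity: 4 GB = 4,000,000,000 bytes
Per item: 3.247 MiB = 3,404,726.272 bytes
⌊4,000,000,000 / 3,404,726.272⌋ = 1,174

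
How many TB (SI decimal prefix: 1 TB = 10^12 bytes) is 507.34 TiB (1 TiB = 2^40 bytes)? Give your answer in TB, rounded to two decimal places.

557.83 TB

507.34 TiB = 507.34 × 2^40 bytes = 557,826,229,235,875.84 bytes
1 TB = 1,000,000,000,000 bytes
557,826,229,235,875.84 / 1,000,000,000,000 = 557.83 TB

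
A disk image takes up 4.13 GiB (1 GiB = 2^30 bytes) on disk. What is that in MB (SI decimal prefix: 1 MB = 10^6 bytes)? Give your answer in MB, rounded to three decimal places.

4,434.554 MB

4.13 GiB = 4.13 × 2^30 bytes = 4,434,553,733.12 bytes
1 MB = 10^6 bytes = 1,000,000 bytes
4,434,553,733.12 / 1,000,000 = 4,434.554 MB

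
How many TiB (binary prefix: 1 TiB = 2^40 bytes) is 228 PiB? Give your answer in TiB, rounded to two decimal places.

233,472.00 TiB

228 PiB = 228 × 2^50 bytes = 256,705,178,760,118,272 bytes
1 TiB = 1,099,511,627,776 bytes
256,705,178,760,118,272 / 1,099,511,627,776 = 233,472.00 TiB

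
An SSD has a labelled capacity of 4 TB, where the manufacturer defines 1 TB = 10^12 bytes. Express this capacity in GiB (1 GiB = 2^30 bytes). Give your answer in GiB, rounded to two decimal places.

4 TB × 1,000,000,000,000 bytes/TB = 4,000,000,000,000 bytes
1 GiB = 1,073,741,824 bytes
4,000,000,000,000 / 1,073,741,824 = 3,725.29 GiB

3,725.29 GiB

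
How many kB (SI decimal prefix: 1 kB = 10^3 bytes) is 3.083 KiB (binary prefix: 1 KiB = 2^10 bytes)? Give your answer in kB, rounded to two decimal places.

3.16 kB

3.083 KiB = 3.083 × 2^10 bytes = 3,156.992 bytes
1 kB = 1,000 bytes
3,156.992 / 1,000 = 3.16 kB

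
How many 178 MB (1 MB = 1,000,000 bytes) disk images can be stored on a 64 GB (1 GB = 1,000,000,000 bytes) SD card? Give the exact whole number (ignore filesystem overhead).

Capacity: 64 GB = 64,000,000,000 bytes
Per item: 178 MB = 178,000,000 bytes
⌊64,000,000,000 / 178,000,000⌋ = 359

359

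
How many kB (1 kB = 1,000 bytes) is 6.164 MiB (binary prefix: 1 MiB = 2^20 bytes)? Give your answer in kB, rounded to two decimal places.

6.164 MiB × 1,048,576 bytes/MiB = 6,463,422.464 bytes
1 kB = 10^3 bytes = 1,000 bytes
6,463,422.464 / 1,000 = 6,463.42 kB

6,463.42 kB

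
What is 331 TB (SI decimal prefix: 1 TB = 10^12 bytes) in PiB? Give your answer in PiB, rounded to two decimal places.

331 TB × 1,000,000,000,000 bytes/TB = 331,000,000,000,000 bytes
1 PiB = 1,125,899,906,842,624 bytes
331,000,000,000,000 / 1,125,899,906,842,624 = 0.29 PiB

0.29 PiB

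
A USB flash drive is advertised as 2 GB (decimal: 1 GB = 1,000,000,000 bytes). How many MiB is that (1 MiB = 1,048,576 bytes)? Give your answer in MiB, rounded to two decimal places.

1,907.35 MiB

2 GB = 2 × 10^9 bytes = 2,000,000,000 bytes
1 MiB = 1,048,576 bytes
2,000,000,000 / 1,048,576 = 1,907.35 MiB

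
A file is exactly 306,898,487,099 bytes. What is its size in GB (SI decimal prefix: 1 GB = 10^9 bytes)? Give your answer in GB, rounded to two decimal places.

306,898,487,099 bytes given.
1 GB = 1,000,000,000 bytes
306,898,487,099 / 1,000,000,000 = 306.90 GB

306.90 GB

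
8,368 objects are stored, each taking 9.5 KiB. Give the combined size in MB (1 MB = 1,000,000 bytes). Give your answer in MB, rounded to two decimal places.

Total = 8,368 × 9.5 KiB = 79,496 KiB
= 79,496 × 1,024 bytes = 81,403,904 bytes
1 MB = 1,000,000 bytes
81,403,904 / 1,000,000 = 81.40 MB

81.40 MB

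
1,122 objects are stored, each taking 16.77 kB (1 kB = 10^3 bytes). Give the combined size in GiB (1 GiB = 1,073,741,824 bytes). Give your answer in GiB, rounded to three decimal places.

0.018 GiB

Total = 1,122 × 16.77 kB = 18815.94 kB
= 18815.94 × 1,000 bytes = 18,815,940 bytes
1 GiB = 1,073,741,824 bytes
18,815,940 / 1,073,741,824 = 0.018 GiB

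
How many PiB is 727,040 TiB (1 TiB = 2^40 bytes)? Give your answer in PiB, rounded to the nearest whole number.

710 PiB

727,040 TiB × 1,099,511,627,776 bytes/TiB = 799,388,933,858,263,040 bytes
1 PiB = 1,125,899,906,842,624 bytes
799,388,933,858,263,040 / 1,125,899,906,842,624 = 710 PiB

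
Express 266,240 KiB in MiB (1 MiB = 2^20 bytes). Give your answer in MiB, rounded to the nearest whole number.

260 MiB

266,240 KiB = 266,240 × 2^10 bytes = 272,629,760 bytes
1 MiB = 2^20 bytes = 1,048,576 bytes
272,629,760 / 1,048,576 = 260 MiB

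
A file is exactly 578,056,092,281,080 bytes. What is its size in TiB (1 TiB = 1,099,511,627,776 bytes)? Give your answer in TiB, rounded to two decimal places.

525.74 TiB

578,056,092,281,080 bytes given.
1 TiB = 1,099,511,627,776 bytes
578,056,092,281,080 / 1,099,511,627,776 = 525.74 TiB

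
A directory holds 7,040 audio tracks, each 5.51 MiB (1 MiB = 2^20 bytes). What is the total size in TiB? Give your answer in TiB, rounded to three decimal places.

Total = 7,040 × 5.51 MiB = 38790.4 MiB
= 38790.4 × 1,048,576 bytes = 40,674,682,470.4 bytes
1 TiB = 1,099,511,627,776 bytes
40,674,682,470.4 / 1,099,511,627,776 = 0.037 TiB

0.037 TiB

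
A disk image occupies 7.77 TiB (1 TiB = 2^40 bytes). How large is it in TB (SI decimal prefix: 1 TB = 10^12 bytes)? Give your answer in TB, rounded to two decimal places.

7.77 TiB = 7.77 × 2^40 bytes = 8,543,205,347,819.52 bytes
1 TB = 10^12 bytes = 1,000,000,000,000 bytes
8,543,205,347,819.52 / 1,000,000,000,000 = 8.54 TB

8.54 TB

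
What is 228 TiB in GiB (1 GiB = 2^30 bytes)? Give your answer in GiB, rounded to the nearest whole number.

233,472 GiB

228 TiB × 1,099,511,627,776 bytes/TiB = 250,688,651,132,928 bytes
1 GiB = 1,073,741,824 bytes
250,688,651,132,928 / 1,073,741,824 = 233,472 GiB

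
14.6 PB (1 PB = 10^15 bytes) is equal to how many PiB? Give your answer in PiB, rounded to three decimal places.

14.6 PB × 1,000,000,000,000,000 bytes/PB = 14,600,000,000,000,000 bytes
1 PiB = 1,125,899,906,842,624 bytes
14,600,000,000,000,000 / 1,125,899,906,842,624 = 12.967 PiB

12.967 PiB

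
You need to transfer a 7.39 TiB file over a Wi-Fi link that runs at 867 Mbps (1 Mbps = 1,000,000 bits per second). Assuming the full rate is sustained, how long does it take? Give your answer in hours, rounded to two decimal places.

20.83 hours

7.39 TiB = 8,125,390,929,264.64 bytes = 65,003,127,434,117.12 bits
867 Mbps = 867,000,000 bits/s
time = 65,003,127,434,117.12 / 867,000,000 = 74,974.7721 s
74,974.7721 s / 3600 = 20.83 hours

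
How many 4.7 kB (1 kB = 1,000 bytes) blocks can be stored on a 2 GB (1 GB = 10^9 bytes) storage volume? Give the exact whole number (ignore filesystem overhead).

425,531

Capacity: 2 GB = 2,000,000,000 bytes
Per item: 4.7 kB = 4,700 bytes
⌊2,000,000,000 / 4,700⌋ = 425,531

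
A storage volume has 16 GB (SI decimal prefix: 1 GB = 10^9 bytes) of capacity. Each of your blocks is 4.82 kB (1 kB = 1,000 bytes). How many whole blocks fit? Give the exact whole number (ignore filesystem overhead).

Capacity: 16 GB = 16,000,000,000 bytes
Per item: 4.82 kB = 4,820 bytes
⌊16,000,000,000 / 4,820⌋ = 3,319,502

3,319,502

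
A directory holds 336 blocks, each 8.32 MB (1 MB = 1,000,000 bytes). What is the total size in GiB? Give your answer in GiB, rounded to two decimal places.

Total = 336 × 8.32 MB = 2795.52 MB
= 2795.52 × 1,000,000 bytes = 2,795,520,000 bytes
1 GiB = 1,073,741,824 bytes
2,795,520,000 / 1,073,741,824 = 2.60 GiB

2.60 GiB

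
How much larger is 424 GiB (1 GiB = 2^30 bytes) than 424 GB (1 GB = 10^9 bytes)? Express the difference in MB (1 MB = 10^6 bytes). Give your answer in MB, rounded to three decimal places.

31,266.533 MB

424 GiB = 424 × 1,073,741,824 = 455,266,533,376 bytes
424 GB = 424 × 1,000,000,000 = 424,000,000,000 bytes
difference = 31,266,533,376 bytes
31,266,533,376 / 1,000,000 = 31,266.533 MB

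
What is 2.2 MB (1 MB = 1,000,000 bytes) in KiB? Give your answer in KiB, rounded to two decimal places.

2,148.44 KiB

2.2 MB = 2.2 × 10^6 bytes = 2,200,000 bytes
1 KiB = 1,024 bytes
2,200,000 / 1,024 = 2,148.44 KiB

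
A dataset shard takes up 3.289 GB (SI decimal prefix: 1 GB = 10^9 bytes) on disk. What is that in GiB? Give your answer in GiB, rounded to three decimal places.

3.063 GiB

3.289 GB = 3.289 × 10^9 bytes = 3,289,000,000 bytes
1 GiB = 2^30 bytes = 1,073,741,824 bytes
3,289,000,000 / 1,073,741,824 = 3.063 GiB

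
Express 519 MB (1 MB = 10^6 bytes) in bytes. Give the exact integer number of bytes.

519 × 1,000,000 = 519,000,000 bytes  (1 MB = 10^6 bytes)

519,000,000 bytes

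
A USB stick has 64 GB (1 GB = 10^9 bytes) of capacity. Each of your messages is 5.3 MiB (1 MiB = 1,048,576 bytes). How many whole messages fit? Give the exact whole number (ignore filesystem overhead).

11,516

Capacity: 64 GB = 64,000,000,000 bytes
Per item: 5.3 MiB = 5,557,452.8 bytes
⌊64,000,000,000 / 5,557,452.8⌋ = 11,516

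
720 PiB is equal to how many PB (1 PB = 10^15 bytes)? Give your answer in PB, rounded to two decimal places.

720 PiB × 1,125,899,906,842,624 bytes/PiB = 810,647,932,926,689,280 bytes
1 PB = 1,000,000,000,000,000 bytes
810,647,932,926,689,280 / 1,000,000,000,000,000 = 810.65 PB

810.65 PB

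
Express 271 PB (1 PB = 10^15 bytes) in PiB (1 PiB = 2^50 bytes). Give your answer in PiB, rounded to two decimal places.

271 PB × 1,000,000,000,000,000 bytes/PB = 271,000,000,000,000,000 bytes
1 PiB = 2^50 bytes = 1,125,899,906,842,624 bytes
271,000,000,000,000,000 / 1,125,899,906,842,624 = 240.70 PiB

240.70 PiB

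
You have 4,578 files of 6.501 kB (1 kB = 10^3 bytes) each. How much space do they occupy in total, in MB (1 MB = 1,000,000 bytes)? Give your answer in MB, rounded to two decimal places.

Total = 4,578 × 6.501 kB = 29761.578 kB
= 29761.578 × 1,000 bytes = 29,761,578 bytes
1 MB = 1,000,000 bytes
29,761,578 / 1,000,000 = 29.76 MB

29.76 MB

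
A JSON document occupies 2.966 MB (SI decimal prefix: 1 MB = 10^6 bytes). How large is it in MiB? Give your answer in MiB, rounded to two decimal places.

2.966 MB × 1,000,000 bytes/MB = 2,966,000 bytes
1 MiB = 2^20 bytes = 1,048,576 bytes
2,966,000 / 1,048,576 = 2.83 MiB

2.83 MiB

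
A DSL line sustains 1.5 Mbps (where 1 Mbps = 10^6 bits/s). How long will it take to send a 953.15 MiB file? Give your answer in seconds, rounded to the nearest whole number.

953.15 MiB = 999,450,214.4 bytes = 7,995,601,715.2 bits
1.5 Mbps = 1,500,000 bits/s
time = 7,995,601,715.2 / 1,500,000 = 5,330 s

5,330 seconds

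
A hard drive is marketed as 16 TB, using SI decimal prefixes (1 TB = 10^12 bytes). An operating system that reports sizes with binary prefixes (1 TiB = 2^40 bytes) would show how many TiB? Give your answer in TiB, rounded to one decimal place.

16 TB × 1,000,000,000,000 bytes/TB = 16,000,000,000,000 bytes
1 TiB = 1,099,511,627,776 bytes
16,000,000,000,000 / 1,099,511,627,776 = 14.6 TiB

14.6 TiB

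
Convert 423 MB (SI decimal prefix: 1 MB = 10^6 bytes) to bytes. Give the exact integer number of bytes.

423 × 1,000,000 = 423,000,000 bytes

423,000,000 bytes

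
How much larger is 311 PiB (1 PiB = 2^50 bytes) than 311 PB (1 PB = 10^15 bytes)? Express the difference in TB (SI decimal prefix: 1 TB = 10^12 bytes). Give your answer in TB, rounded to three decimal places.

39,154.871 TB

311 PiB = 311 × 1,125,899,906,842,624 = 350,154,871,028,056,064 bytes
311 PB = 311 × 1,000,000,000,000,000 = 311,000,000,000,000,000 bytes
difference = 39,154,871,028,056,064 bytes
39,154,871,028,056,064 / 1,000,000,000,000 = 39,154.871 TB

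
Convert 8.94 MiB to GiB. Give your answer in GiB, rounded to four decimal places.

8.94 MiB = 8.94 × 2^20 bytes = 9,374,269.44 bytes
1 GiB = 2^30 bytes = 1,073,741,824 bytes
9,374,269.44 / 1,073,741,824 = 0.0087 GiB

0.0087 GiB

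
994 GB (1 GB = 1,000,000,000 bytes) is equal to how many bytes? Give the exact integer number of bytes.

994 × 1,000,000,000 = 994,000,000,000 bytes

994,000,000,000 bytes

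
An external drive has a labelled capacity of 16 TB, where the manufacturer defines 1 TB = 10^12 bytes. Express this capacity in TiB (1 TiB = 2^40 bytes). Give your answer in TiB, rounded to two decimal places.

16 TB × 1,000,000,000,000 bytes/TB = 16,000,000,000,000 bytes
1 TiB = 2^40 bytes = 1,099,511,627,776 bytes
16,000,000,000,000 / 1,099,511,627,776 = 14.55 TiB

14.55 TiB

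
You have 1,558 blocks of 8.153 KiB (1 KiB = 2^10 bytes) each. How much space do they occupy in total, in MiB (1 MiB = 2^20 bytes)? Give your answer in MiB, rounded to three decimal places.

12.405 MiB

Total = 1,558 × 8.153 KiB = 12702.374 KiB
= 12702.374 × 1,024 bytes = 13,007,230.976 bytes
1 MiB = 1,048,576 bytes
13,007,230.976 / 1,048,576 = 12.405 MiB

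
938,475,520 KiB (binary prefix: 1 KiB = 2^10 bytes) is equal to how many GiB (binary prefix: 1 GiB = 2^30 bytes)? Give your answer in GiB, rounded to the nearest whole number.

938,475,520 KiB × 1,024 bytes/KiB = 960,998,932,480 bytes
1 GiB = 2^30 bytes = 1,073,741,824 bytes
960,998,932,480 / 1,073,741,824 = 895 GiB

895 GiB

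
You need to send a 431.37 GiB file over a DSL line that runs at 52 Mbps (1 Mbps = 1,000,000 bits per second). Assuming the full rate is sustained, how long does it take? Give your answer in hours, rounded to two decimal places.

431.37 GiB = 463,180,010,618.88 bytes = 3,705,440,084,951.04 bits
52 Mbps = 52,000,000 bits/s
time = 3,705,440,084,951.04 / 52,000,000 = 71,258.4632 s
71,258.4632 s / 3600 = 19.79 hours

19.79 hours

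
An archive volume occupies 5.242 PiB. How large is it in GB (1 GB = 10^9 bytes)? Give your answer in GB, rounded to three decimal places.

5.242 PiB = 5.242 × 2^50 bytes = 5,901,967,311,669,035.008 bytes
1 GB = 1,000,000,000 bytes
5,901,967,311,669,035.008 / 1,000,000,000 = 5,901,967.312 GB

5,901,967.312 GB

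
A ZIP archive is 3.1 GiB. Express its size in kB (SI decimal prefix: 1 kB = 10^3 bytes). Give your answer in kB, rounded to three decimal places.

3,328,599.654 kB

3.1 GiB = 3.1 × 2^30 bytes = 3,328,599,654.4 bytes
1 kB = 1,000 bytes
3,328,599,654.4 / 1,000 = 3,328,599.654 kB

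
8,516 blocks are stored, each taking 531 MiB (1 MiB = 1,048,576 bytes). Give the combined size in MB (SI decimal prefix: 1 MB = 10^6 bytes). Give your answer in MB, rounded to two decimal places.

Total = 8,516 × 531 MiB = 4,521,996 MiB
= 4,521,996 × 1,048,576 bytes = 4,741,656,477,696 bytes
1 MB = 1,000,000 bytes
4,741,656,477,696 / 1,000,000 = 4,741,656.48 MB

4,741,656.48 MB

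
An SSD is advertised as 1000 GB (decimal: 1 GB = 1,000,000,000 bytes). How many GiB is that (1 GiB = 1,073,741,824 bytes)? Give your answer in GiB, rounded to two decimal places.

931.32 GiB

1000 GB = 1000 × 10^9 bytes = 1,000,000,000,000 bytes
1 GiB = 1,073,741,824 bytes
1,000,000,000,000 / 1,073,741,824 = 931.32 GiB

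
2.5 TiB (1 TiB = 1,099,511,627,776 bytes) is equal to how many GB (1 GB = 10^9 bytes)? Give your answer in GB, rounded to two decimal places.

2.5 TiB = 2.5 × 2^40 bytes = 2,748,779,069,440 bytes
1 GB = 10^9 bytes = 1,000,000,000 bytes
2,748,779,069,440 / 1,000,000,000 = 2,748.78 GB

2,748.78 GB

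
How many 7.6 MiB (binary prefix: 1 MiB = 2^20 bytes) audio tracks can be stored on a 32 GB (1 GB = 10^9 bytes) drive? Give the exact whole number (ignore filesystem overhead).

Capacity: 32 GB = 32,000,000,000 bytes
Per item: 7.6 MiB = 7,969,177.6 bytes
⌊32,000,000,000 / 7,969,177.6⌋ = 4,015

4,015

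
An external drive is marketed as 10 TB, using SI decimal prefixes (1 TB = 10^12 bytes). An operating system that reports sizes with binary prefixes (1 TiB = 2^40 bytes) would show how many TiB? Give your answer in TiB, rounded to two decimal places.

9.09 TiB

10 TB = 10 × 10^12 bytes = 10,000,000,000,000 bytes
1 TiB = 2^40 bytes = 1,099,511,627,776 bytes
10,000,000,000,000 / 1,099,511,627,776 = 9.09 TiB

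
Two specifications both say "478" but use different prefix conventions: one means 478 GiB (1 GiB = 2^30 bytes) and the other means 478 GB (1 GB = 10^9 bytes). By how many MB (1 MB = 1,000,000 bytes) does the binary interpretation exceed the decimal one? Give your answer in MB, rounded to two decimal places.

478 GiB = 478 × 1,073,741,824 = 513,248,591,872 bytes
478 GB = 478 × 1,000,000,000 = 478,000,000,000 bytes
difference = 35,248,591,872 bytes
35,248,591,872 / 1,000,000 = 35,248.59 MB

35,248.59 MB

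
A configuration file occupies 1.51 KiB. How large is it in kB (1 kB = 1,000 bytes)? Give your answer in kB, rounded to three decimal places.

1.51 KiB = 1.51 × 2^10 bytes = 1,546.24 bytes
1 kB = 1,000 bytes
1,546.24 / 1,000 = 1.546 kB

1.546 kB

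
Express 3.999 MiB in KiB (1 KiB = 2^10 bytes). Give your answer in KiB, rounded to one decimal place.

4,095.0 KiB

3.999 MiB = 3.999 × 2^20 bytes = 4,193,255.424 bytes
1 KiB = 2^10 bytes = 1,024 bytes
4,193,255.424 / 1,024 = 4,095.0 KiB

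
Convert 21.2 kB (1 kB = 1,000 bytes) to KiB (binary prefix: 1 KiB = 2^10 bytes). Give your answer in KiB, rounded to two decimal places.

21.2 kB = 21.2 × 10^3 bytes = 21,200 bytes
1 KiB = 1,024 bytes
21,200 / 1,024 = 20.70 KiB

20.70 KiB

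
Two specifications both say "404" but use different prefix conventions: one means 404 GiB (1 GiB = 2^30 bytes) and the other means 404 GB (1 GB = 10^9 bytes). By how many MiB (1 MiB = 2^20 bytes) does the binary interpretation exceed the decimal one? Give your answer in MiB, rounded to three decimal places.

28,411.576 MiB

404 GiB = 404 × 1,073,741,824 = 433,791,696,896 bytes
404 GB = 404 × 1,000,000,000 = 404,000,000,000 bytes
difference = 29,791,696,896 bytes
29,791,696,896 / 1,048,576 = 28,411.576 MiB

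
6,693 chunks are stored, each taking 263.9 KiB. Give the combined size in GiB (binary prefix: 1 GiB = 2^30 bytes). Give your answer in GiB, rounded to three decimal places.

1.684 GiB

Total = 6,693 × 263.9 KiB = 1766282.7 KiB
= 1766282.7 × 1,024 bytes = 1,808,673,484.8 bytes
1 GiB = 1,073,741,824 bytes
1,808,673,484.8 / 1,073,741,824 = 1.684 GiB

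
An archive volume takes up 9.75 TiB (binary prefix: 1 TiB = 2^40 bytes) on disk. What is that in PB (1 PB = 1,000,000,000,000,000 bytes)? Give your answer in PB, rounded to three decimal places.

0.011 PB

9.75 TiB = 9.75 × 2^40 bytes = 10,720,238,370,816 bytes
1 PB = 1,000,000,000,000,000 bytes
10,720,238,370,816 / 1,000,000,000,000,000 = 0.011 PB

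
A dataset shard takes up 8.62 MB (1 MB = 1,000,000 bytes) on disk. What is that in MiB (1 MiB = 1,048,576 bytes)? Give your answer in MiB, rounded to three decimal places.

8.62 MB = 8.62 × 10^6 bytes = 8,620,000 bytes
1 MiB = 2^20 bytes = 1,048,576 bytes
8,620,000 / 1,048,576 = 8.221 MiB

8.221 MiB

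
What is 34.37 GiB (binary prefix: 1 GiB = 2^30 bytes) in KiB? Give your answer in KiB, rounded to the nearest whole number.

36,039,557 KiB

34.37 GiB × 1,073,741,824 bytes/GiB = 36,904,506,490.88 bytes
1 KiB = 1,024 bytes
36,904,506,490.88 / 1,024 = 36,039,557 KiB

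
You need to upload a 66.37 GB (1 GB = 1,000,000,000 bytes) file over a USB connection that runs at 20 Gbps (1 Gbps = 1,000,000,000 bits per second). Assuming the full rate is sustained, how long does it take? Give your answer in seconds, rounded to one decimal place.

66.37 GB = 66,370,000,000 bytes = 530,960,000,000 bits
20 Gbps = 20,000,000,000 bits/s
time = 530,960,000,000 / 20,000,000,000 = 26.5 s

26.5 seconds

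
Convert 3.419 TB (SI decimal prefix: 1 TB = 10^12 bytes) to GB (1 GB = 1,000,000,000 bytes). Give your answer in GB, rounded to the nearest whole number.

3,419 GB

3.419 TB = 3.419 × 10^12 bytes = 3,419,000,000,000 bytes
1 GB = 10^9 bytes = 1,000,000,000 bytes
3,419,000,000,000 / 1,000,000,000 = 3,419 GB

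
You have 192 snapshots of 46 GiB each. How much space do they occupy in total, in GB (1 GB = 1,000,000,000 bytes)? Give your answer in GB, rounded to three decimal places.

9,483.288 GB

Total = 192 × 46 GiB = 8832 GiB
= 8832 × 1,073,741,824 bytes = 9,483,287,789,568 bytes
1 GB = 1,000,000,000 bytes
9,483,287,789,568 / 1,000,000,000 = 9,483.288 GB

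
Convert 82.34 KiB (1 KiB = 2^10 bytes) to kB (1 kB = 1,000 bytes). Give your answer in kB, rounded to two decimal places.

82.34 KiB = 82.34 × 2^10 bytes = 84,316.16 bytes
1 kB = 10^3 bytes = 1,000 bytes
84,316.16 / 1,000 = 84.32 kB

84.32 kB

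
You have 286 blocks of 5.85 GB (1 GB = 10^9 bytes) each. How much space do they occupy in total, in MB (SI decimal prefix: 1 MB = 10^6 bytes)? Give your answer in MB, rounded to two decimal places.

1,673,100.00 MB

Total = 286 × 5.85 GB = 1673.1 GB
= 1673.1 × 1,000,000,000 bytes = 1,673,100,000,000 bytes
1 MB = 1,000,000 bytes
1,673,100,000,000 / 1,000,000 = 1,673,100.00 MB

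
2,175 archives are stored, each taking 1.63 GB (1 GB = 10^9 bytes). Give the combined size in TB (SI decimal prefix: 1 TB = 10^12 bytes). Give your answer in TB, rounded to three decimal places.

Total = 2,175 × 1.63 GB = 3545.25 GB
= 3545.25 × 1,000,000,000 bytes = 3,545,250,000,000 bytes
1 TB = 1,000,000,000,000 bytes
3,545,250,000,000 / 1,000,000,000,000 = 3.545 TB

3.545 TB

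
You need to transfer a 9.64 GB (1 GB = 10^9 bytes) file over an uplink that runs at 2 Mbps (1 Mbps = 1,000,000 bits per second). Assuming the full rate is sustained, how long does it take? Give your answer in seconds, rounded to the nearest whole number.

9.64 GB = 9,640,000,000 bytes = 77,120,000,000 bits
2 Mbps = 2,000,000 bits/s
time = 77,120,000,000 / 2,000,000 = 38,560 s

38,560 seconds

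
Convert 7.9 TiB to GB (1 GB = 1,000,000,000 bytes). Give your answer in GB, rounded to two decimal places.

8,686.14 GB

7.9 TiB × 1,099,511,627,776 bytes/TiB = 8,686,141,859,430.4 bytes
1 GB = 1,000,000,000 bytes
8,686,141,859,430.4 / 1,000,000,000 = 8,686.14 GB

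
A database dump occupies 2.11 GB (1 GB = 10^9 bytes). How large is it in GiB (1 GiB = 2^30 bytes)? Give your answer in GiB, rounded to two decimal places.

1.97 GiB

2.11 GB = 2.11 × 10^9 bytes = 2,110,000,000 bytes
1 GiB = 1,073,741,824 bytes
2,110,000,000 / 1,073,741,824 = 1.97 GiB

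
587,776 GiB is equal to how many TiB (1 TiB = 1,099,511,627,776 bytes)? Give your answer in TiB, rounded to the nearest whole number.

587,776 GiB = 587,776 × 2^30 bytes = 631,119,674,343,424 bytes
1 TiB = 1,099,511,627,776 bytes
631,119,674,343,424 / 1,099,511,627,776 = 574 TiB

574 TiB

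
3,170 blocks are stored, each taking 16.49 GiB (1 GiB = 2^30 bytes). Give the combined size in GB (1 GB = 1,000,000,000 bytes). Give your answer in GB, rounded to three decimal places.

56,128.028 GB

Total = 3,170 × 16.49 GiB = 52273.3 GiB
= 52273.3 × 1,073,741,824 bytes = 56,128,028,488,499.2 bytes
1 GB = 1,000,000,000 bytes
56,128,028,488,499.2 / 1,000,000,000 = 56,128.028 GB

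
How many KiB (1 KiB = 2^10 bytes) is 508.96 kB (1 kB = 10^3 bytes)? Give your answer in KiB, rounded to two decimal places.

497.03 KiB

508.96 kB = 508.96 × 10^3 bytes = 508,960 bytes
1 KiB = 2^10 bytes = 1,024 bytes
508,960 / 1,024 = 497.03 KiB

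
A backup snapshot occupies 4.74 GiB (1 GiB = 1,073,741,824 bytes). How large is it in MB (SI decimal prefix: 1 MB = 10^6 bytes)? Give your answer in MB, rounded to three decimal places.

5,089.536 MB

4.74 GiB × 1,073,741,824 bytes/GiB = 5,089,536,245.76 bytes
1 MB = 1,000,000 bytes
5,089,536,245.76 / 1,000,000 = 5,089.536 MB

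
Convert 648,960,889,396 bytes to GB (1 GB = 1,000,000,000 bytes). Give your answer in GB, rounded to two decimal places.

648.96 GB

648,960,889,396 bytes given.
1 GB = 10^9 bytes = 1,000,000,000 bytes
648,960,889,396 / 1,000,000,000 = 648.96 GB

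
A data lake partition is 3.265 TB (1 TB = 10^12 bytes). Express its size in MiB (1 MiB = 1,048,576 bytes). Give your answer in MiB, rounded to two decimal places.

3.265 TB × 1,000,000,000,000 bytes/TB = 3,265,000,000,000 bytes
1 MiB = 1,048,576 bytes
3,265,000,000,000 / 1,048,576 = 3,113,746.64 MiB

3,113,746.64 MiB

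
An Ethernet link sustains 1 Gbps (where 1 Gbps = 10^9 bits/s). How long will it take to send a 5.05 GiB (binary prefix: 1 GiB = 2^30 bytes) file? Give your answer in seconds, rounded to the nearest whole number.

5.05 GiB = 5,422,396,211.2 bytes = 43,379,169,689.6 bits
1 Gbps = 1,000,000,000 bits/s
time = 43,379,169,689.6 / 1,000,000,000 = 43 s

43 seconds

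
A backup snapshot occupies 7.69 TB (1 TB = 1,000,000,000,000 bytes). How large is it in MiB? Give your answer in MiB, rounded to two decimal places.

7,333,755.49 MiB

7.69 TB = 7.69 × 10^12 bytes = 7,690,000,000,000 bytes
1 MiB = 2^20 bytes = 1,048,576 bytes
7,690,000,000,000 / 1,048,576 = 7,333,755.49 MiB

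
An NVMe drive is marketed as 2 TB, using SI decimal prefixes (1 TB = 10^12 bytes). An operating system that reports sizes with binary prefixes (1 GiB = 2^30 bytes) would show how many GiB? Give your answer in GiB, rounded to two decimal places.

1,862.65 GiB

2 TB × 1,000,000,000,000 bytes/TB = 2,000,000,000,000 bytes
1 GiB = 2^30 bytes = 1,073,741,824 bytes
2,000,000,000,000 / 1,073,741,824 = 1,862.65 GiB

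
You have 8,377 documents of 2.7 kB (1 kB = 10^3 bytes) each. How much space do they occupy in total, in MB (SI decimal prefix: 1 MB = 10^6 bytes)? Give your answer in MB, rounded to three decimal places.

Total = 8,377 × 2.7 kB = 22617.9 kB
= 22617.9 × 1,000 bytes = 22,617,900 bytes
1 MB = 1,000,000 bytes
22,617,900 / 1,000,000 = 22.618 MB

22.618 MB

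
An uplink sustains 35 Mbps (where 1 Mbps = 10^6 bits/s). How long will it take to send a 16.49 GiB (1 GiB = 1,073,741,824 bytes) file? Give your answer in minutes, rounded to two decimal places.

16.49 GiB = 17,706,002,677.76 bytes = 141,648,021,422.08 bits
35 Mbps = 35,000,000 bits/s
time = 141,648,021,422.08 / 35,000,000 = 4,047.086 s
4,047.086 s / 60 = 67.45 minutes

67.45 minutes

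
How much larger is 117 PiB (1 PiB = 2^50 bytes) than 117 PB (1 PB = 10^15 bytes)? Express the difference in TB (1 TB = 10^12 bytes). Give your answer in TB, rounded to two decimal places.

117 PiB = 117 × 1,125,899,906,842,624 = 131,730,289,100,587,008 bytes
117 PB = 117 × 1,000,000,000,000,000 = 117,000,000,000,000,000 bytes
difference = 14,730,289,100,587,008 bytes
14,730,289,100,587,008 / 1,000,000,000,000 = 14,730.29 TB

14,730.29 TB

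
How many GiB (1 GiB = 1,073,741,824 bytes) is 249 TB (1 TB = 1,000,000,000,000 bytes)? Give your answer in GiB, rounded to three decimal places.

231,899.321 GiB

249 TB = 249 × 10^12 bytes = 249,000,000,000,000 bytes
1 GiB = 1,073,741,824 bytes
249,000,000,000,000 / 1,073,741,824 = 231,899.321 GiB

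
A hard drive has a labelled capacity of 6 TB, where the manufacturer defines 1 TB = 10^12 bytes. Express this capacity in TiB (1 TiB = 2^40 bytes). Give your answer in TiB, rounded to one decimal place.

5.5 TiB

6 TB = 6 × 10^12 bytes = 6,000,000,000,000 bytes
1 TiB = 2^40 bytes = 1,099,511,627,776 bytes
6,000,000,000,000 / 1,099,511,627,776 = 5.5 TiB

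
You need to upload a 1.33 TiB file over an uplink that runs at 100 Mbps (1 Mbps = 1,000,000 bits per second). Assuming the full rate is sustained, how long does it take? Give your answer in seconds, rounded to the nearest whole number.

1.33 TiB = 1,462,350,464,942.08 bytes = 11,698,803,719,536.64 bits
100 Mbps = 100,000,000 bits/s
time = 11,698,803,719,536.64 / 100,000,000 = 116,988 s

116,988 seconds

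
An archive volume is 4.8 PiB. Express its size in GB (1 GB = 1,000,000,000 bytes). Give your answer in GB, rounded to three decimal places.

5,404,319.553 GB

4.8 PiB = 4.8 × 2^50 bytes = 5,404,319,552,844,595.2 bytes
1 GB = 10^9 bytes = 1,000,000,000 bytes
5,404,319,552,844,595.2 / 1,000,000,000 = 5,404,319.553 GB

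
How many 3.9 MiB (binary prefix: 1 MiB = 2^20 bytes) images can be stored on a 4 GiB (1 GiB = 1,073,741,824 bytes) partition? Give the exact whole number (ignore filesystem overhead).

1,050

Capacity: 4 GiB = 4,294,967,296 bytes
Per item: 3.9 MiB = 4,089,446.4 bytes
⌊4,294,967,296 / 4,089,446.4⌋ = 1,050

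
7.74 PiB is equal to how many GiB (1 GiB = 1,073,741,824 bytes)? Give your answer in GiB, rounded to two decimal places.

7.74 PiB = 7.74 × 2^50 bytes = 8,714,465,278,961,909.76 bytes
1 GiB = 1,073,741,824 bytes
8,714,465,278,961,909.76 / 1,073,741,824 = 8,115,978.24 GiB

8,115,978.24 GiB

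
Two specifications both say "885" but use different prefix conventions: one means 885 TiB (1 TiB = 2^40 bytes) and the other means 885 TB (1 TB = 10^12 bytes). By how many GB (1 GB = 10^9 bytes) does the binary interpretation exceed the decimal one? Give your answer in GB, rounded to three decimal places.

885 TiB = 885 × 1,099,511,627,776 = 973,067,790,581,760 bytes
885 TB = 885 × 1,000,000,000,000 = 885,000,000,000,000 bytes
difference = 88,067,790,581,760 bytes
88,067,790,581,760 / 1,000,000,000 = 88,067.791 GB

88,067.791 GB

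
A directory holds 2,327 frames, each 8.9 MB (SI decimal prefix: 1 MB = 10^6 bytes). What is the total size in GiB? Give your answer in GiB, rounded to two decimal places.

19.29 GiB

Total = 2,327 × 8.9 MB = 20710.3 MB
= 20710.3 × 1,000,000 bytes = 20,710,300,000 bytes
1 GiB = 1,073,741,824 bytes
20,710,300,000 / 1,073,741,824 = 19.29 GiB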